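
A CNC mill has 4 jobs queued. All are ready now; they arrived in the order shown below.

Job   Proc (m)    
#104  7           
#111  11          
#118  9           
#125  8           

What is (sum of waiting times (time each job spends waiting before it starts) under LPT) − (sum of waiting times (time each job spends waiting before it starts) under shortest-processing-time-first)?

13

LPT (decreasing processing time): #111 #118 #125 #104.
#111: waits 0, runs 0→11
#118: waits 11, runs 11→20
#125: waits 20, runs 20→28
#104: waits 28, runs 28→35
Sum = 0+11+20+28 = 59.
SPT (increasing processing time): #104 #125 #118 #111.
#104: waits 0, runs 0→7
#125: waits 7, runs 7→15
#118: waits 15, runs 15→24
#111: waits 24, runs 24→35
Sum = 0+7+15+24 = 46.
Difference = 59 − 46 = 13.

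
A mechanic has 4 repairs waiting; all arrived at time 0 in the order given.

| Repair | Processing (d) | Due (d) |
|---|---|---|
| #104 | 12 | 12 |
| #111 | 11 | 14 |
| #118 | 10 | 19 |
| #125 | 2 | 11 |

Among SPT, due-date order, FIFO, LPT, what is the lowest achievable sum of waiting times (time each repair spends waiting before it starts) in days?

SPT (increasing processing time): #125 #118 #111 #104.
#125: waits 0, runs 0→2
#118: waits 2, runs 2→12
#111: waits 12, runs 12→23
#104: waits 23, runs 23→35
Sum = 0+2+12+23 = 37.
EDD (increasing due date): #125 #104 #111 #118.
#125: waits 0, runs 0→2
#104: waits 2, runs 2→14
#111: waits 14, runs 14→25
#118: waits 25, runs 25→35
Sum = 0+2+14+25 = 41.
FIFO (arrival order): #104 #111 #118 #125.
#104: waits 0, runs 0→12
#111: waits 12, runs 12→23
#118: waits 23, runs 23→33
#125: waits 33, runs 33→35
Sum = 0+12+23+33 = 68.
LPT (decreasing processing time): #104 #111 #118 #125.
#104: waits 0, runs 0→12
#111: waits 12, runs 12→23
#118: waits 23, runs 23→33
#125: waits 33, runs 33→35
Sum = 0+12+23+33 = 68.
SPT 37, EDD 41, FIFO 68, LPT 68 → minimum 37.

37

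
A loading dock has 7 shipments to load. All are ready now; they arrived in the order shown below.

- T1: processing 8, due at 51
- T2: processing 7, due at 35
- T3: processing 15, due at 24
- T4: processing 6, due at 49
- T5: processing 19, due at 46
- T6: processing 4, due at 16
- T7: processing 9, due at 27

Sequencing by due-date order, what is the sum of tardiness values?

EDD (increasing due date): T6 T3 T7 T2 T5 T4 T1.
T6: 0→4, due 16, tardiness 0
T3: 4→19, due 24, tardiness 0
T7: 19→28, due 27, tardiness 1
T2: 28→35, due 35, tardiness 0
T5: 35→54, due 46, tardiness 8
T4: 54→60, due 49, tardiness 11
T1: 60→68, due 51, tardiness 17
Sum = 0+0+1+0+8+11+17 = 37.

37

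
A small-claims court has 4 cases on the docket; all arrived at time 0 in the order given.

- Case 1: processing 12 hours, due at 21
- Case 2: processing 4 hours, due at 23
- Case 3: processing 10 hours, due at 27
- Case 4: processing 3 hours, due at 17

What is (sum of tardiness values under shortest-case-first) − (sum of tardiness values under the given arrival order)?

-4

SPT (increasing processing time): Case 4 Case 2 Case 3 Case 1.
Case 4: 0→3, due 17, tardiness 0
Case 2: 3→7, due 23, tardiness 0
Case 3: 7→17, due 27, tardiness 0
Case 1: 17→29, due 21, tardiness 8
Sum = 0+0+0+8 = 8.
FIFO (arrival order): Case 1 Case 2 Case 3 Case 4.
Case 1: 0→12, due 21, tardiness 0
Case 2: 12→16, due 23, tardiness 0
Case 3: 16→26, due 27, tardiness 0
Case 4: 26→29, due 17, tardiness 12
Sum = 0+0+0+12 = 12.
Difference = 8 − 12 = -4.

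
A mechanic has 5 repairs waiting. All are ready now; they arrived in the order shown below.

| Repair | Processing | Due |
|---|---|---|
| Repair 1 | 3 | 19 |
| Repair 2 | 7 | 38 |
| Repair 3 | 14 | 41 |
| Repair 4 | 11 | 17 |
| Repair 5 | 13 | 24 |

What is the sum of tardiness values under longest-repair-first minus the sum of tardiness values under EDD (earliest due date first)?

LPT (decreasing processing time): Repair 3 Repair 5 Repair 4 Repair 2 Repair 1.
Repair 3: 0→14, due 41, tardiness 0
Repair 5: 14→27, due 24, tardiness 3
Repair 4: 27→38, due 17, tardiness 21
Repair 2: 38→45, due 38, tardiness 7
Repair 1: 45→48, due 19, tardiness 29
Sum = 0+3+21+7+29 = 60.
EDD (increasing due date): Repair 4 Repair 1 Repair 5 Repair 2 Repair 3.
Repair 4: 0→11, due 17, tardiness 0
Repair 1: 11→14, due 19, tardiness 0
Repair 5: 14→27, due 24, tardiness 3
Repair 2: 27→34, due 38, tardiness 0
Repair 3: 34→48, due 41, tardiness 7
Sum = 0+0+3+0+7 = 10.
Difference = 60 − 10 = 50.

50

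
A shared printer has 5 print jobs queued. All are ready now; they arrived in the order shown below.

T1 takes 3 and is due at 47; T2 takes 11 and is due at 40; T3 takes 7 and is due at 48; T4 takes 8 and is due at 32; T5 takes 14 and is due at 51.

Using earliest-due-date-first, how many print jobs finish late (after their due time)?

EDD (increasing due date): T4 T2 T1 T3 T5.
T4: 0→8, due 32, tardiness 0
T2: 8→19, due 40, tardiness 0
T1: 19→22, due 47, tardiness 0
T3: 22→29, due 48, tardiness 0
T5: 29→43, due 51, tardiness 0
Late print jobs: 0.

0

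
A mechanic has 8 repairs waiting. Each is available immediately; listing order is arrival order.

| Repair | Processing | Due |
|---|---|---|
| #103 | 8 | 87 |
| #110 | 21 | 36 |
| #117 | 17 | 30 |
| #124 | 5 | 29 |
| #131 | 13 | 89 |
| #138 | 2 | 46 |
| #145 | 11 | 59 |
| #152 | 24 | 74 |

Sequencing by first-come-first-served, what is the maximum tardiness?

27

FIFO (arrival order): #103 #110 #117 #124 #131 #138 #145 #152.
#103: 0→8, due 87, tardiness 0
#110: 8→29, due 36, tardiness 0
#117: 29→46, due 30, tardiness 16
#124: 46→51, due 29, tardiness 22
#131: 51→64, due 89, tardiness 0
#138: 64→66, due 46, tardiness 20
#145: 66→77, due 59, tardiness 18
#152: 77→101, due 74, tardiness 27
Maximum = 27.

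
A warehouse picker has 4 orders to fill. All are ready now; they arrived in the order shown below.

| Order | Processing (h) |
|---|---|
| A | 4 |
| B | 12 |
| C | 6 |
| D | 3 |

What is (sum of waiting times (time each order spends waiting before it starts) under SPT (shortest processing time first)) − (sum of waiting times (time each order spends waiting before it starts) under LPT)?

SPT (increasing processing time): D A C B.
D: waits 0, runs 0→3
A: waits 3, runs 3→7
C: waits 7, runs 7→13
B: waits 13, runs 13→25
Sum = 0+3+7+13 = 23.
LPT (decreasing processing time): B C A D.
B: waits 0, runs 0→12
C: waits 12, runs 12→18
A: waits 18, runs 18→22
D: waits 22, runs 22→25
Sum = 0+12+18+22 = 52.
Difference = 23 − 52 = -29.

-29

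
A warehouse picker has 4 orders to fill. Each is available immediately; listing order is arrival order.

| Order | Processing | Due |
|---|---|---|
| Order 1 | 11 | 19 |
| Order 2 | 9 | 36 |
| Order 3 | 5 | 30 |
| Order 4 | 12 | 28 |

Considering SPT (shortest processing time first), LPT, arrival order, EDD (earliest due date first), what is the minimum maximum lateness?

SPT (increasing processing time): Order 3 Order 2 Order 1 Order 4.
Order 3: 0→5, due 30, lateness -25
Order 2: 5→14, due 36, lateness -22
Order 1: 14→25, due 19, lateness 6
Order 4: 25→37, due 28, lateness 9
Maximum = 9.
LPT (decreasing processing time): Order 4 Order 1 Order 2 Order 3.
Order 4: 0→12, due 28, lateness -16
Order 1: 12→23, due 19, lateness 4
Order 2: 23→32, due 36, lateness -4
Order 3: 32→37, due 30, lateness 7
Maximum = 7.
FIFO (arrival order): Order 1 Order 2 Order 3 Order 4.
Order 1: 0→11, due 19, lateness -8
Order 2: 11→20, due 36, lateness -16
Order 3: 20→25, due 30, lateness -5
Order 4: 25→37, due 28, lateness 9
Maximum = 9.
EDD (increasing due date): Order 1 Order 4 Order 3 Order 2.
Order 1: 0→11, due 19, lateness -8
Order 4: 11→23, due 28, lateness -5
Order 3: 23→28, due 30, lateness -2
Order 2: 28→37, due 36, lateness 1
Maximum = 1.
SPT 9, LPT 7, FIFO 9, EDD 1 → minimum 1.

1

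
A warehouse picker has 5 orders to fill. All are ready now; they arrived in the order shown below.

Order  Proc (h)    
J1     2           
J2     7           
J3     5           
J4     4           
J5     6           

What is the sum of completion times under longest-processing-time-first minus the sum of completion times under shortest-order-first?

24

LPT (decreasing processing time): J2 J5 J3 J4 J1.
J2: 0→7
J5: 7→13
J3: 13→18
J4: 18→22
J1: 22→24
Sum = 7+13+18+22+24 = 84.
SPT (increasing processing time): J1 J4 J3 J5 J2.
J1: 0→2
J4: 2→6
J3: 6→11
J5: 11→17
J2: 17→24
Sum = 2+6+11+17+24 = 60.
Difference = 84 − 60 = 24.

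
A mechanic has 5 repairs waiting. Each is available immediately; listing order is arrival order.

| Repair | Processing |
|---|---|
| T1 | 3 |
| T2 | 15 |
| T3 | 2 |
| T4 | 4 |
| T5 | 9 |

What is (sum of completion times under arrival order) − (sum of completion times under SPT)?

FIFO (arrival order): T1 T2 T3 T4 T5.
T1: 0→3
T2: 3→18
T3: 18→20
T4: 20→24
T5: 24→33
Sum = 3+18+20+24+33 = 98.
SPT (increasing processing time): T3 T1 T4 T5 T2.
T3: 0→2
T1: 2→5
T4: 5→9
T5: 9→18
T2: 18→33
Sum = 2+5+9+18+33 = 67.
Difference = 98 − 67 = 31.

31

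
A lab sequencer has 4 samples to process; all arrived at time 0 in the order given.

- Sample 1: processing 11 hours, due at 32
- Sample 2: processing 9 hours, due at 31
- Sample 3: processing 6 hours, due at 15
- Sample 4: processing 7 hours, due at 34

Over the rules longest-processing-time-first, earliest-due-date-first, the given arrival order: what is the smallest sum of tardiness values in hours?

LPT (decreasing processing time): Sample 1 Sample 2 Sample 4 Sample 3.
Sample 1: 0→11, due 32, tardiness 0
Sample 2: 11→20, due 31, tardiness 0
Sample 4: 20→27, due 34, tardiness 0
Sample 3: 27→33, due 15, tardiness 18
Sum = 0+0+0+18 = 18.
EDD (increasing due date): Sample 3 Sample 2 Sample 1 Sample 4.
Sample 3: 0→6, due 15, tardiness 0
Sample 2: 6→15, due 31, tardiness 0
Sample 1: 15→26, due 32, tardiness 0
Sample 4: 26→33, due 34, tardiness 0
Sum = 0+0+0+0 = 0.
FIFO (arrival order): Sample 1 Sample 2 Sample 3 Sample 4.
Sample 1: 0→11, due 32, tardiness 0
Sample 2: 11→20, due 31, tardiness 0
Sample 3: 20→26, due 15, tardiness 11
Sample 4: 26→33, due 34, tardiness 0
Sum = 0+0+11+0 = 11.
LPT 18, EDD 0, FIFO 11 → minimum 0.

0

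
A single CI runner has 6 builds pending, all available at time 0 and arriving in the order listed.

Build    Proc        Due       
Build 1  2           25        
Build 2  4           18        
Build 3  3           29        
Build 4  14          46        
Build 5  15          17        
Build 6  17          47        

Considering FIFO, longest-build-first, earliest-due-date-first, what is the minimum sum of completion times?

133

FIFO (arrival order): Build 1 Build 2 Build 3 Build 4 Build 5 Build 6.
Build 1: 0→2
Build 2: 2→6
Build 3: 6→9
Build 4: 9→23
Build 5: 23→38
Build 6: 38→55
Sum = 2+6+9+23+38+55 = 133.
LPT (decreasing processing time): Build 6 Build 5 Build 4 Build 2 Build 3 Build 1.
Build 6: 0→17
Build 5: 17→32
Build 4: 32→46
Build 2: 46→50
Build 3: 50→53
Build 1: 53→55
Sum = 17+32+46+50+53+55 = 253.
EDD (increasing due date): Build 5 Build 2 Build 1 Build 3 Build 4 Build 6.
Build 5: 0→15
Build 2: 15→19
Build 1: 19→21
Build 3: 21→24
Build 4: 24→38
Build 6: 38→55
Sum = 15+19+21+24+38+55 = 172.
FIFO 133, LPT 253, EDD 172 → minimum 133.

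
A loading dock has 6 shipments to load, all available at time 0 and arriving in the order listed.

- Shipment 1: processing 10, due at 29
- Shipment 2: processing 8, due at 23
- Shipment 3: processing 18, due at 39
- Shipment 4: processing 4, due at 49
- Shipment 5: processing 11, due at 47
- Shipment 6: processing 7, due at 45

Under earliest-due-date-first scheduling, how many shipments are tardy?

2

EDD (increasing due date): Shipment 2 Shipment 1 Shipment 3 Shipment 6 Shipment 5 Shipment 4.
Shipment 2: 0→8, due 23, tardiness 0
Shipment 1: 8→18, due 29, tardiness 0
Shipment 3: 18→36, due 39, tardiness 0
Shipment 6: 36→43, due 45, tardiness 0
Shipment 5: 43→54, due 47, tardiness 7
Shipment 4: 54→58, due 49, tardiness 9
Late shipments: 2.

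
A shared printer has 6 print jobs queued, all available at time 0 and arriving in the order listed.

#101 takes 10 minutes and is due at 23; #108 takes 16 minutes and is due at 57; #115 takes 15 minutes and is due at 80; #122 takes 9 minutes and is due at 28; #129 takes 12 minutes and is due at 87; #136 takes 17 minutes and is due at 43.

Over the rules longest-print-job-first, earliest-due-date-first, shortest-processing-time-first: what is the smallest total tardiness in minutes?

0

LPT (decreasing processing time): #136 #108 #115 #129 #101 #122.
#136: 0→17, due 43, tardiness 0
#108: 17→33, due 57, tardiness 0
#115: 33→48, due 80, tardiness 0
#129: 48→60, due 87, tardiness 0
#101: 60→70, due 23, tardiness 47
#122: 70→79, due 28, tardiness 51
Sum = 0+0+0+0+47+51 = 98.
EDD (increasing due date): #101 #122 #136 #108 #115 #129.
#101: 0→10, due 23, tardiness 0
#122: 10→19, due 28, tardiness 0
#136: 19→36, due 43, tardiness 0
#108: 36→52, due 57, tardiness 0
#115: 52→67, due 80, tardiness 0
#129: 67→79, due 87, tardiness 0
Sum = 0+0+0+0+0+0 = 0.
SPT (increasing processing time): #122 #101 #129 #115 #108 #136.
#122: 0→9, due 28, tardiness 0
#101: 9→19, due 23, tardiness 0
#129: 19→31, due 87, tardiness 0
#115: 31→46, due 80, tardiness 0
#108: 46→62, due 57, tardiness 5
#136: 62→79, due 43, tardiness 36
Sum = 0+0+0+0+5+36 = 41.
LPT 98, EDD 0, SPT 41 → minimum 0.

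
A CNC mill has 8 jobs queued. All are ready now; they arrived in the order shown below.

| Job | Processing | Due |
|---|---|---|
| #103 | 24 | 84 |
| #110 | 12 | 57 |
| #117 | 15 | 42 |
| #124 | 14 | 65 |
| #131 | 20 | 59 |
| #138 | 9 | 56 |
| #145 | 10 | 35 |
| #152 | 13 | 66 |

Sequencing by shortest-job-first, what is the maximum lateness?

SPT (increasing processing time): #138 #145 #110 #152 #124 #117 #131 #103.
#138: 0→9, due 56, lateness -47
#145: 9→19, due 35, lateness -16
#110: 19→31, due 57, lateness -26
#152: 31→44, due 66, lateness -22
#124: 44→58, due 65, lateness -7
#117: 58→73, due 42, lateness 31
#131: 73→93, due 59, lateness 34
#103: 93→117, due 84, lateness 33
Maximum = 34.

34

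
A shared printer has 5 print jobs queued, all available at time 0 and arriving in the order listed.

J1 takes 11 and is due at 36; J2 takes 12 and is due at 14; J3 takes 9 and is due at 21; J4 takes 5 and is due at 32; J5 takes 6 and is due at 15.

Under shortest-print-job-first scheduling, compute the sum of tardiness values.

SPT (increasing processing time): J4 J5 J3 J1 J2.
J4: 0→5, due 32, tardiness 0
J5: 5→11, due 15, tardiness 0
J3: 11→20, due 21, tardiness 0
J1: 20→31, due 36, tardiness 0
J2: 31→43, due 14, tardiness 29
Sum = 0+0+0+0+29 = 29.

29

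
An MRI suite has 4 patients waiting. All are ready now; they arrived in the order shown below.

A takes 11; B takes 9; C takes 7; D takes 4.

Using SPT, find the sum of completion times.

66

SPT (increasing processing time): D C B A.
D: 0→4
C: 4→11
B: 11→20
A: 20→31
Sum = 4+11+20+31 = 66.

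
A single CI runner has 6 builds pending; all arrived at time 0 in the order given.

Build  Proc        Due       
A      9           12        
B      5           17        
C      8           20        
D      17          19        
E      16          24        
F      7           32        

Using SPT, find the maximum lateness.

43

SPT (increasing processing time): B F C A E D.
B: 0→5, due 17, lateness -12
F: 5→12, due 32, lateness -20
C: 12→20, due 20, lateness 0
A: 20→29, due 12, lateness 17
E: 29→45, due 24, lateness 21
D: 45→62, due 19, lateness 43
Maximum = 43.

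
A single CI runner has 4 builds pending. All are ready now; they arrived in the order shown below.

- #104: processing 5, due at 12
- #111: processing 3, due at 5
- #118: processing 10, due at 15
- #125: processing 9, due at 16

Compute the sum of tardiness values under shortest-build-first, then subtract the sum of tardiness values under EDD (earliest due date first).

SPT (increasing processing time): #111 #104 #125 #118.
#111: 0→3, due 5, tardiness 0
#104: 3→8, due 12, tardiness 0
#125: 8→17, due 16, tardiness 1
#118: 17→27, due 15, tardiness 12
Sum = 0+0+1+12 = 13.
EDD (increasing due date): #111 #104 #118 #125.
#111: 0→3, due 5, tardiness 0
#104: 3→8, due 12, tardiness 0
#118: 8→18, due 15, tardiness 3
#125: 18→27, due 16, tardiness 11
Sum = 0+0+3+11 = 14.
Difference = 13 − 14 = -1.

-1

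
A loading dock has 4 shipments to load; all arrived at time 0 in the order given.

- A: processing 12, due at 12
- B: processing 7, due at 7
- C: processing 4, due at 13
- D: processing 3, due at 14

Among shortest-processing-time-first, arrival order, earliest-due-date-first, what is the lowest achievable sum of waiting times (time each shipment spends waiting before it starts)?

SPT (increasing processing time): D C B A.
D: waits 0, runs 0→3
C: waits 3, runs 3→7
B: waits 7, runs 7→14
A: waits 14, runs 14→26
Sum = 0+3+7+14 = 24.
FIFO (arrival order): A B C D.
A: waits 0, runs 0→12
B: waits 12, runs 12→19
C: waits 19, runs 19→23
D: waits 23, runs 23→26
Sum = 0+12+19+23 = 54.
EDD (increasing due date): B A C D.
B: waits 0, runs 0→7
A: waits 7, runs 7→19
C: waits 19, runs 19→23
D: waits 23, runs 23→26
Sum = 0+7+19+23 = 49.
SPT 24, FIFO 54, EDD 49 → minimum 24.

24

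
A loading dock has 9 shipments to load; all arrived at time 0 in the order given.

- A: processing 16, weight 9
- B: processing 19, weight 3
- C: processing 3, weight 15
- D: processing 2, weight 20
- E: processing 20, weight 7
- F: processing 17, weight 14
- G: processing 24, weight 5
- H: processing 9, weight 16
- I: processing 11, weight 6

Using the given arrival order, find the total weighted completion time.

FIFO (arrival order): A B C D E F G H I.
A: finishes 16, weight 9, w·C = 144
B: finishes 35, weight 3, w·C = 105
C: finishes 38, weight 15, w·C = 570
D: finishes 40, weight 20, w·C = 800
E: finishes 60, weight 7, w·C = 420
F: finishes 77, weight 14, w·C = 1078
G: finishes 101, weight 5, w·C = 505
H: finishes 110, weight 16, w·C = 1760
I: finishes 121, weight 6, w·C = 726
Sum = 144+105+570+800+420+1078+505+1760+726 = 6108.

6108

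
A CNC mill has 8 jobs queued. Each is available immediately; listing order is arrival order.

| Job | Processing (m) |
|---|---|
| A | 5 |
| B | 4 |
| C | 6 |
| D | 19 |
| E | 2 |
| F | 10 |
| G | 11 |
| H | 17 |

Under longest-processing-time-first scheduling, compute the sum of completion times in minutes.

436

LPT (decreasing processing time): D H G F C A B E.
D: 0→19
H: 19→36
G: 36→47
F: 47→57
C: 57→63
A: 63→68
B: 68→72
E: 72→74
Sum = 19+36+47+57+63+68+72+74 = 436.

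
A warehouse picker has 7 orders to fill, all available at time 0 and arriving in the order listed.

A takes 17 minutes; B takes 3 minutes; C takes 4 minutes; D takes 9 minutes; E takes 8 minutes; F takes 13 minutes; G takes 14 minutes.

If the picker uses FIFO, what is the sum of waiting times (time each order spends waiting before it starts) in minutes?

189

FIFO (arrival order): A B C D E F G.
A: waits 0, runs 0→17
B: waits 17, runs 17→20
C: waits 20, runs 20→24
D: waits 24, runs 24→33
E: waits 33, runs 33→41
F: waits 41, runs 41→54
G: waits 54, runs 54→68
Sum = 0+17+20+24+33+41+54 = 189.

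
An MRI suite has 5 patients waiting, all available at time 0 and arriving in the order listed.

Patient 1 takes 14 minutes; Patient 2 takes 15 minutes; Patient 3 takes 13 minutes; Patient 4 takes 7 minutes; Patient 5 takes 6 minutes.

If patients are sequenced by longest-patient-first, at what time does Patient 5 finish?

LPT (decreasing processing time): Patient 2 Patient 1 Patient 3 Patient 4 Patient 5.
Patient 2: 0→15
Patient 1: 15→29
Patient 3: 29→42
Patient 4: 42→49
Patient 5: 49→55

55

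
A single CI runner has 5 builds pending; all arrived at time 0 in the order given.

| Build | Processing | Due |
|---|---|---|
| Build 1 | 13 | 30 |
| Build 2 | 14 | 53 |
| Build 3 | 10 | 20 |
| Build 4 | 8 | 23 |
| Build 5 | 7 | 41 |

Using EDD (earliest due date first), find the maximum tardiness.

1

EDD (increasing due date): Build 3 Build 4 Build 1 Build 5 Build 2.
Build 3: 0→10, due 20, tardiness 0
Build 4: 10→18, due 23, tardiness 0
Build 1: 18→31, due 30, tardiness 1
Build 5: 31→38, due 41, tardiness 0
Build 2: 38→52, due 53, tardiness 0
Maximum = 1.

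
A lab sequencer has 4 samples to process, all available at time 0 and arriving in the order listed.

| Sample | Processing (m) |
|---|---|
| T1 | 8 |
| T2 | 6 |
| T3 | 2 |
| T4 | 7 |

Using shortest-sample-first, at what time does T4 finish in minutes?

15

SPT (increasing processing time): T3 T2 T4 T1.
T3: 0→2
T2: 2→8
T4: 8→15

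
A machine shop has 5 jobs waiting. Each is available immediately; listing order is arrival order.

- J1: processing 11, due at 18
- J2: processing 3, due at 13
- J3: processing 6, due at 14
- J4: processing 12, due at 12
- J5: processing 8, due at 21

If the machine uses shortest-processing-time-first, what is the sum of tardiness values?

38

SPT (increasing processing time): J2 J3 J5 J1 J4.
J2: 0→3, due 13, tardiness 0
J3: 3→9, due 14, tardiness 0
J5: 9→17, due 21, tardiness 0
J1: 17→28, due 18, tardiness 10
J4: 28→40, due 12, tardiness 28
Sum = 0+0+0+10+28 = 38.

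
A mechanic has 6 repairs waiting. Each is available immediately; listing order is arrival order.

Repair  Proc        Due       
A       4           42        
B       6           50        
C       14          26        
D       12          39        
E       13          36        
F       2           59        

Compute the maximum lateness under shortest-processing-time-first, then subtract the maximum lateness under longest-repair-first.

SPT (increasing processing time): F A B D E C.
F: 0→2, due 59, lateness -57
A: 2→6, due 42, lateness -36
B: 6→12, due 50, lateness -38
D: 12→24, due 39, lateness -15
E: 24→37, due 36, lateness 1
C: 37→51, due 26, lateness 25
Maximum = 25.
LPT (decreasing processing time): C E D B A F.
C: 0→14, due 26, lateness -12
E: 14→27, due 36, lateness -9
D: 27→39, due 39, lateness 0
B: 39→45, due 50, lateness -5
A: 45→49, due 42, lateness 7
F: 49→51, due 59, lateness -8
Maximum = 7.
Difference = 25 − 7 = 18.

18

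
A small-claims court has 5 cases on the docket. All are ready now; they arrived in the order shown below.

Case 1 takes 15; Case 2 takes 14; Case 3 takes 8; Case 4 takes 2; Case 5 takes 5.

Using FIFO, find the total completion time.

164

FIFO (arrival order): Case 1 Case 2 Case 3 Case 4 Case 5.
Case 1: 0→15
Case 2: 15→29
Case 3: 29→37
Case 4: 37→39
Case 5: 39→44
Sum = 15+29+37+39+44 = 164.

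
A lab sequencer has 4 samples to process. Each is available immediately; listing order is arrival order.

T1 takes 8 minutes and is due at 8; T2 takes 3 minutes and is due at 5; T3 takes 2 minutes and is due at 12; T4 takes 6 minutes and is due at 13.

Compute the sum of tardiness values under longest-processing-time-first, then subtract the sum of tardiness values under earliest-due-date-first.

10

LPT (decreasing processing time): T1 T4 T2 T3.
T1: 0→8, due 8, tardiness 0
T4: 8→14, due 13, tardiness 1
T2: 14→17, due 5, tardiness 12
T3: 17→19, due 12, tardiness 7
Sum = 0+1+12+7 = 20.
EDD (increasing due date): T2 T1 T3 T4.
T2: 0→3, due 5, tardiness 0
T1: 3→11, due 8, tardiness 3
T3: 11→13, due 12, tardiness 1
T4: 13→19, due 13, tardiness 6
Sum = 0+3+1+6 = 10.
Difference = 20 − 10 = 10.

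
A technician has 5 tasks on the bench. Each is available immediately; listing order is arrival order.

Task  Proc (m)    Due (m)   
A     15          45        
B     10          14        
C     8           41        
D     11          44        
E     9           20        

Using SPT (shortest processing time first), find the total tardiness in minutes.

SPT (increasing processing time): C E B D A.
C: 0→8, due 41, tardiness 0
E: 8→17, due 20, tardiness 0
B: 17→27, due 14, tardiness 13
D: 27→38, due 44, tardiness 0
A: 38→53, due 45, tardiness 8
Sum = 0+0+13+0+8 = 21.

21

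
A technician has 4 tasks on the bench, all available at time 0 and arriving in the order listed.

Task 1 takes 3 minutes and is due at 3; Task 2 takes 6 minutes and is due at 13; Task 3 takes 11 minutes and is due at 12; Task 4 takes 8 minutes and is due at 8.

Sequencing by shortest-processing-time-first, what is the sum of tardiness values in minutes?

25

SPT (increasing processing time): Task 1 Task 2 Task 4 Task 3.
Task 1: 0→3, due 3, tardiness 0
Task 2: 3→9, due 13, tardiness 0
Task 4: 9→17, due 8, tardiness 9
Task 3: 17→28, due 12, tardiness 16
Sum = 0+0+9+16 = 25.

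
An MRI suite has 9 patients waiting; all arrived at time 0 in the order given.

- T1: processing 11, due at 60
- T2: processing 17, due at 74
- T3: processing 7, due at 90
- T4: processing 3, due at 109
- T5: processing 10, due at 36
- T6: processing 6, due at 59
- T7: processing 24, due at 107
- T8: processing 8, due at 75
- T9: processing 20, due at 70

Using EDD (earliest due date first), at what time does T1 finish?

EDD (increasing due date): T5 T6 T1 T9 T2 T8 T3 T7 T4.
T5: 0→10
T6: 10→16
T1: 16→27

27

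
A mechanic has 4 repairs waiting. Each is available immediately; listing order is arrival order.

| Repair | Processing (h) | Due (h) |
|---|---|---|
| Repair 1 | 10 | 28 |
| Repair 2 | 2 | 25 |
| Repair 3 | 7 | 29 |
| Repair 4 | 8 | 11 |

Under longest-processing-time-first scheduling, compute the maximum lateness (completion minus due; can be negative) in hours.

7

LPT (decreasing processing time): Repair 1 Repair 4 Repair 3 Repair 2.
Repair 1: 0→10, due 28, lateness -18
Repair 4: 10→18, due 11, lateness 7
Repair 3: 18→25, due 29, lateness -4
Repair 2: 25→27, due 25, lateness 2
Maximum = 7.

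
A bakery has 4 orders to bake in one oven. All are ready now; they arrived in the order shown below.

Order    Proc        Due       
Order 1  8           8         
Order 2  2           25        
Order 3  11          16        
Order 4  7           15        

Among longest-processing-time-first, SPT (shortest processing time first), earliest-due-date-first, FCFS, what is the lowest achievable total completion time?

56

LPT (decreasing processing time): Order 3 Order 1 Order 4 Order 2.
Order 3: 0→11
Order 1: 11→19
Order 4: 19→26
Order 2: 26→28
Sum = 11+19+26+28 = 84.
SPT (increasing processing time): Order 2 Order 4 Order 1 Order 3.
Order 2: 0→2
Order 4: 2→9
Order 1: 9→17
Order 3: 17→28
Sum = 2+9+17+28 = 56.
EDD (increasing due date): Order 1 Order 4 Order 3 Order 2.
Order 1: 0→8
Order 4: 8→15
Order 3: 15→26
Order 2: 26→28
Sum = 8+15+26+28 = 77.
FIFO (arrival order): Order 1 Order 2 Order 3 Order 4.
Order 1: 0→8
Order 2: 8→10
Order 3: 10→21
Order 4: 21→28
Sum = 8+10+21+28 = 67.
LPT 84, SPT 56, EDD 77, FIFO 67 → minimum 56.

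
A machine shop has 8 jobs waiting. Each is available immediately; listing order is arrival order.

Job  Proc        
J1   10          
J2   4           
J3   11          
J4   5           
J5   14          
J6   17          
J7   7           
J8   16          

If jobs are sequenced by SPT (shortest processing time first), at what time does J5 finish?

SPT (increasing processing time): J2 J4 J7 J1 J3 J5 J8 J6.
J2: 0→4
J4: 4→9
J7: 9→16
J1: 16→26
J3: 26→37
J5: 37→51

51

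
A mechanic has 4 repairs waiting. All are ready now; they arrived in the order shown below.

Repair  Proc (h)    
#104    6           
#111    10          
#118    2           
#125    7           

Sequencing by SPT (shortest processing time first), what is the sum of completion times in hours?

SPT (increasing processing time): #118 #104 #125 #111.
#118: 0→2
#104: 2→8
#125: 8→15
#111: 15→25
Sum = 2+8+15+25 = 50.

50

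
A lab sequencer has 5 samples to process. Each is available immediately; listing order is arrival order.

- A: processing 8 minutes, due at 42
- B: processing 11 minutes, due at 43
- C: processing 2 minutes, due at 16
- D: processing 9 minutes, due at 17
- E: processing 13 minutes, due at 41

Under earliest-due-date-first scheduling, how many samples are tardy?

0

EDD (increasing due date): C D E A B.
C: 0→2, due 16, tardiness 0
D: 2→11, due 17, tardiness 0
E: 11→24, due 41, tardiness 0
A: 24→32, due 42, tardiness 0
B: 32→43, due 43, tardiness 0
Late samples: 0.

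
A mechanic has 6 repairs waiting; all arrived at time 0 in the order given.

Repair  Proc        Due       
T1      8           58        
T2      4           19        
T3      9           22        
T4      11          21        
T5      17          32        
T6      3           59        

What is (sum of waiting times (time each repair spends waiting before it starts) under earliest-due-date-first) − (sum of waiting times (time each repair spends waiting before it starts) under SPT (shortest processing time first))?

49

EDD (increasing due date): T2 T4 T3 T5 T1 T6.
T2: waits 0, runs 0→4
T4: waits 4, runs 4→15
T3: waits 15, runs 15→24
T5: waits 24, runs 24→41
T1: waits 41, runs 41→49
T6: waits 49, runs 49→52
Sum = 0+4+15+24+41+49 = 133.
SPT (increasing processing time): T6 T2 T1 T3 T4 T5.
T6: waits 0, runs 0→3
T2: waits 3, runs 3→7
T1: waits 7, runs 7→15
T3: waits 15, runs 15→24
T4: waits 24, runs 24→35
T5: waits 35, runs 35→52
Sum = 0+3+7+15+24+35 = 84.
Difference = 133 − 84 = 49.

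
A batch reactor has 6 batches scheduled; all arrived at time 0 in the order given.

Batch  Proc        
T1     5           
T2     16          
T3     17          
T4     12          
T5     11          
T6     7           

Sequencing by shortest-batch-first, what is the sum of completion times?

SPT (increasing processing time): T1 T6 T5 T4 T2 T3.
T1: 0→5
T6: 5→12
T5: 12→23
T4: 23→35
T2: 35→51
T3: 51→68
Sum = 5+12+23+35+51+68 = 194.

194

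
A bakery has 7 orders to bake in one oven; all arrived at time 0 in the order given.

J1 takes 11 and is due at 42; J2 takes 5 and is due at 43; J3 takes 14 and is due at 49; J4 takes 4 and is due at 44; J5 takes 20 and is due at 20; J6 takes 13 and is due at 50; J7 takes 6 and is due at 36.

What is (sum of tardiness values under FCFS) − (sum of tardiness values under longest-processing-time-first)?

FIFO (arrival order): J1 J2 J3 J4 J5 J6 J7.
J1: 0→11, due 42, tardiness 0
J2: 11→16, due 43, tardiness 0
J3: 16→30, due 49, tardiness 0
J4: 30→34, due 44, tardiness 0
J5: 34→54, due 20, tardiness 34
J6: 54→67, due 50, tardiness 17
J7: 67→73, due 36, tardiness 37
Sum = 0+0+0+0+34+17+37 = 88.
LPT (decreasing processing time): J5 J3 J6 J1 J7 J2 J4.
J5: 0→20, due 20, tardiness 0
J3: 20→34, due 49, tardiness 0
J6: 34→47, due 50, tardiness 0
J1: 47→58, due 42, tardiness 16
J7: 58→64, due 36, tardiness 28
J2: 64→69, due 43, tardiness 26
J4: 69→73, due 44, tardiness 29
Sum = 0+0+0+16+28+26+29 = 99.
Difference = 88 − 99 = -11.

-11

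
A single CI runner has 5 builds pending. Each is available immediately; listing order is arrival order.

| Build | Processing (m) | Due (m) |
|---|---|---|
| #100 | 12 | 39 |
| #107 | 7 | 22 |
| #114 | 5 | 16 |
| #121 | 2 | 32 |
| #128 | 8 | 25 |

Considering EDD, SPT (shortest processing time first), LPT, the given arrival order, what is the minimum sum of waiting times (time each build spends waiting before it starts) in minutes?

EDD (increasing due date): #114 #107 #128 #121 #100.
#114: waits 0, runs 0→5
#107: waits 5, runs 5→12
#128: waits 12, runs 12→20
#121: waits 20, runs 20→22
#100: waits 22, runs 22→34
Sum = 0+5+12+20+22 = 59.
SPT (increasing processing time): #121 #114 #107 #128 #100.
#121: waits 0, runs 0→2
#114: waits 2, runs 2→7
#107: waits 7, runs 7→14
#128: waits 14, runs 14→22
#100: waits 22, runs 22→34
Sum = 0+2+7+14+22 = 45.
LPT (decreasing processing time): #100 #128 #107 #114 #121.
#100: waits 0, runs 0→12
#128: waits 12, runs 12→20
#107: waits 20, runs 20→27
#114: waits 27, runs 27→32
#121: waits 32, runs 32→34
Sum = 0+12+20+27+32 = 91.
FIFO (arrival order): #100 #107 #114 #121 #128.
#100: waits 0, runs 0→12
#107: waits 12, runs 12→19
#114: waits 19, runs 19→24
#121: waits 24, runs 24→26
#128: waits 26, runs 26→34
Sum = 0+12+19+24+26 = 81.
EDD 59, SPT 45, LPT 91, FIFO 81 → minimum 45.

45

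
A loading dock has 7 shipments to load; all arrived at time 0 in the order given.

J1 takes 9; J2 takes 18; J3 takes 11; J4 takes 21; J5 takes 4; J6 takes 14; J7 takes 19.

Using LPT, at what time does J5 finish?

LPT (decreasing processing time): J4 J7 J2 J6 J3 J1 J5.
J4: 0→21
J7: 21→40
J2: 40→58
J6: 58→72
J3: 72→83
J1: 83→92
J5: 92→96

96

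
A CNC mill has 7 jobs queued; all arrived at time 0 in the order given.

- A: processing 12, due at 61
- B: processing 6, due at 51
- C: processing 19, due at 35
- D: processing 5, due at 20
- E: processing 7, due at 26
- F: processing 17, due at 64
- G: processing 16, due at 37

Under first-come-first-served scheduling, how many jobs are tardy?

FIFO (arrival order): A B C D E F G.
A: 0→12, due 61, tardiness 0
B: 12→18, due 51, tardiness 0
C: 18→37, due 35, tardiness 2
D: 37→42, due 20, tardiness 22
E: 42→49, due 26, tardiness 23
F: 49→66, due 64, tardiness 2
G: 66→82, due 37, tardiness 45
Late jobs: 5.

5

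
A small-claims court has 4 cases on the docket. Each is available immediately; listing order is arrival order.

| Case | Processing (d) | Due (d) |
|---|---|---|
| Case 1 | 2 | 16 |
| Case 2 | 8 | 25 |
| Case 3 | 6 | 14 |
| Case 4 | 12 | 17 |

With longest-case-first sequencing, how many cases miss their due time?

2

LPT (decreasing processing time): Case 4 Case 2 Case 3 Case 1.
Case 4: 0→12, due 17, tardiness 0
Case 2: 12→20, due 25, tardiness 0
Case 3: 20→26, due 14, tardiness 12
Case 1: 26→28, due 16, tardiness 12
Late cases: 2.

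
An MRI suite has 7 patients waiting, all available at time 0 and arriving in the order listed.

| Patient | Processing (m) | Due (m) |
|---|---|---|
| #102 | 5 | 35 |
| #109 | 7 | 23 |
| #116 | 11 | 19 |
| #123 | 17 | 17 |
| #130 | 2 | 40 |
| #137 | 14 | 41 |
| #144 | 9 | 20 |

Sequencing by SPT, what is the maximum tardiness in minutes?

SPT (increasing processing time): #130 #102 #109 #144 #116 #137 #123.
#130: 0→2, due 40, tardiness 0
#102: 2→7, due 35, tardiness 0
#109: 7→14, due 23, tardiness 0
#144: 14→23, due 20, tardiness 3
#116: 23→34, due 19, tardiness 15
#137: 34→48, due 41, tardiness 7
#123: 48→65, due 17, tardiness 48
Maximum = 48.

48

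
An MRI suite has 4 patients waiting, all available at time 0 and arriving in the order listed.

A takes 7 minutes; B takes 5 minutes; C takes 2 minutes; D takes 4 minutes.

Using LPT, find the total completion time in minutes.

53

LPT (decreasing processing time): A B D C.
A: 0→7
B: 7→12
D: 12→16
C: 16→18
Sum = 7+12+16+18 = 53.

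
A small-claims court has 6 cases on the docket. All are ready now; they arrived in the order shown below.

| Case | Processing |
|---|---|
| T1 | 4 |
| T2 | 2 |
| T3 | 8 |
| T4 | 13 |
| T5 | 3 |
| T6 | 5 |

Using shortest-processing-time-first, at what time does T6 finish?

SPT (increasing processing time): T2 T5 T1 T6 T3 T4.
T2: 0→2
T5: 2→5
T1: 5→9
T6: 9→14

14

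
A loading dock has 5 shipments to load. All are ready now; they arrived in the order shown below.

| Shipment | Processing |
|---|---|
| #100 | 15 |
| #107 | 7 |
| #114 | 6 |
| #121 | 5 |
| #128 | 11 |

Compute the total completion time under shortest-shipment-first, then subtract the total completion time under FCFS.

SPT (increasing processing time): #121 #114 #107 #128 #100.
#121: 0→5
#114: 5→11
#107: 11→18
#128: 18→29
#100: 29→44
Sum = 5+11+18+29+44 = 107.
FIFO (arrival order): #100 #107 #114 #121 #128.
#100: 0→15
#107: 15→22
#114: 22→28
#121: 28→33
#128: 33→44
Sum = 15+22+28+33+44 = 142.
Difference = 107 − 142 = -35.

-35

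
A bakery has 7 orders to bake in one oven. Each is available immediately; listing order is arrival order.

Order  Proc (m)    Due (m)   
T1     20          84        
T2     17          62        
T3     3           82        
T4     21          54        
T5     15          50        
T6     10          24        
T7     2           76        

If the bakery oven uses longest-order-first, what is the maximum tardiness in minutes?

LPT (decreasing processing time): T4 T1 T2 T5 T6 T3 T7.
T4: 0→21, due 54, tardiness 0
T1: 21→41, due 84, tardiness 0
T2: 41→58, due 62, tardiness 0
T5: 58→73, due 50, tardiness 23
T6: 73→83, due 24, tardiness 59
T3: 83→86, due 82, tardiness 4
T7: 86→88, due 76, tardiness 12
Maximum = 59.

59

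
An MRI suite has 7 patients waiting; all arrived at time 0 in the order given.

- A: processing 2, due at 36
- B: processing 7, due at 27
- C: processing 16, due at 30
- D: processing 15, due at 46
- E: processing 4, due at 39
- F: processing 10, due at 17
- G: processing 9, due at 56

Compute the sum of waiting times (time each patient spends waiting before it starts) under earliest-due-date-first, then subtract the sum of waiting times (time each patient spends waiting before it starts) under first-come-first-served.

EDD (increasing due date): F B C A E D G.
F: waits 0, runs 0→10
B: waits 10, runs 10→17
C: waits 17, runs 17→33
A: waits 33, runs 33→35
E: waits 35, runs 35→39
D: waits 39, runs 39→54
G: waits 54, runs 54→63
Sum = 0+10+17+33+35+39+54 = 188.
FIFO (arrival order): A B C D E F G.
A: waits 0, runs 0→2
B: waits 2, runs 2→9
C: waits 9, runs 9→25
D: waits 25, runs 25→40
E: waits 40, runs 40→44
F: waits 44, runs 44→54
G: waits 54, runs 54→63
Sum = 0+2+9+25+40+44+54 = 174.
Difference = 188 − 174 = 14.

14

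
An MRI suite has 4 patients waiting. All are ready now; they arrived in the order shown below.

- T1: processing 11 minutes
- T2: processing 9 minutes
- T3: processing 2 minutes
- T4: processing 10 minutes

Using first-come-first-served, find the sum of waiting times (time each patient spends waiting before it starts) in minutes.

FIFO (arrival order): T1 T2 T3 T4.
T1: waits 0, runs 0→11
T2: waits 11, runs 11→20
T3: waits 20, runs 20→22
T4: waits 22, runs 22→32
Sum = 0+11+20+22 = 53.

53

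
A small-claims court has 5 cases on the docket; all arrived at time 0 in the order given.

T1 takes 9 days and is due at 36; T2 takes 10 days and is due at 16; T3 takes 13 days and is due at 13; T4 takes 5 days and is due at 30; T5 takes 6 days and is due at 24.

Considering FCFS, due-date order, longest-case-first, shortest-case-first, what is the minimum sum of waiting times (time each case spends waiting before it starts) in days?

FIFO (arrival order): T1 T2 T3 T4 T5.
T1: waits 0, runs 0→9
T2: waits 9, runs 9→19
T3: waits 19, runs 19→32
T4: waits 32, runs 32→37
T5: waits 37, runs 37→43
Sum = 0+9+19+32+37 = 97.
EDD (increasing due date): T3 T2 T5 T4 T1.
T3: waits 0, runs 0→13
T2: waits 13, runs 13→23
T5: waits 23, runs 23→29
T4: waits 29, runs 29→34
T1: waits 34, runs 34→43
Sum = 0+13+23+29+34 = 99.
LPT (decreasing processing time): T3 T2 T1 T5 T4.
T3: waits 0, runs 0→13
T2: waits 13, runs 13→23
T1: waits 23, runs 23→32
T5: waits 32, runs 32→38
T4: waits 38, runs 38→43
Sum = 0+13+23+32+38 = 106.
SPT (increasing processing time): T4 T5 T1 T2 T3.
T4: waits 0, runs 0→5
T5: waits 5, runs 5→11
T1: waits 11, runs 11→20
T2: waits 20, runs 20→30
T3: waits 30, runs 30→43
Sum = 0+5+11+20+30 = 66.
FIFO 97, EDD 99, LPT 106, SPT 66 → minimum 66.

66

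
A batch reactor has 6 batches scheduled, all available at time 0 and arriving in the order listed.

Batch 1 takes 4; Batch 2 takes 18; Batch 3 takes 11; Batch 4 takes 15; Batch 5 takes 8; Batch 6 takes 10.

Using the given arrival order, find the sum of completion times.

229

FIFO (arrival order): Batch 1 Batch 2 Batch 3 Batch 4 Batch 5 Batch 6.
Batch 1: 0→4
Batch 2: 4→22
Batch 3: 22→33
Batch 4: 33→48
Batch 5: 48→56
Batch 6: 56→66
Sum = 4+22+33+48+56+66 = 229.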